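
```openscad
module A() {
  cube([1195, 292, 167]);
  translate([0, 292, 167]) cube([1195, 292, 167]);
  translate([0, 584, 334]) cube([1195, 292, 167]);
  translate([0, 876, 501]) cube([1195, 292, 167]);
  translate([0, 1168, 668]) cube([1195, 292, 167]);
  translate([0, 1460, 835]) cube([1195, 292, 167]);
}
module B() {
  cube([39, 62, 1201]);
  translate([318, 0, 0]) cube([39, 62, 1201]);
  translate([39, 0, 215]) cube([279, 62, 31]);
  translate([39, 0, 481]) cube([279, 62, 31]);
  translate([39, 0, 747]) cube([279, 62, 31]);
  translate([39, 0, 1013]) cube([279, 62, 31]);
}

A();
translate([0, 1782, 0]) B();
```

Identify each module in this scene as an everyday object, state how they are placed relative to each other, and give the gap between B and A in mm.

A is a staircase. B is a ladder. The ladder is on the floor beside the staircase on its +y side. The gap between the ladder and the staircase is 30 mm.

The ladder's nearest face is 30 mm from the staircase's +y face.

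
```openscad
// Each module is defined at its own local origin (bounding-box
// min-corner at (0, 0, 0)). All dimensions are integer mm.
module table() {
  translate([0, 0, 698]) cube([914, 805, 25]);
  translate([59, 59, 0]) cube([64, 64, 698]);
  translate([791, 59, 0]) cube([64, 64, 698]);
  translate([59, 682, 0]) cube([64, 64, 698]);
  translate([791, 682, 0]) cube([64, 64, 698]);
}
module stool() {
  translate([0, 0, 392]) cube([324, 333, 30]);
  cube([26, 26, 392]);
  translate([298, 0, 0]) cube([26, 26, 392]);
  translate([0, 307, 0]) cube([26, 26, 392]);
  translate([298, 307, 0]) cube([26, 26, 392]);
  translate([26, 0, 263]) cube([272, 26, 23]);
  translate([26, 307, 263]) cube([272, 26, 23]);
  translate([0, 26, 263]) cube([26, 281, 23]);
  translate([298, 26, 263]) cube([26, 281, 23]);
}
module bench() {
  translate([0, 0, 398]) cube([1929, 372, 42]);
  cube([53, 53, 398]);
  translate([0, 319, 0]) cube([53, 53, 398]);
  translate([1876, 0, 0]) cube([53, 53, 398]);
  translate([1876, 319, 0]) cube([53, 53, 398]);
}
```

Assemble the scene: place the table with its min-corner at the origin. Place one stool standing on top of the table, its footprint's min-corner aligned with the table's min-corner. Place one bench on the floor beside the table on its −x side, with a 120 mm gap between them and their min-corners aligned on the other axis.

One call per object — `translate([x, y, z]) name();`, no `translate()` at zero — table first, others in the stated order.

table();
translate([0, 0, 723]) stool();
translate([-2049, 0, 0]) bench();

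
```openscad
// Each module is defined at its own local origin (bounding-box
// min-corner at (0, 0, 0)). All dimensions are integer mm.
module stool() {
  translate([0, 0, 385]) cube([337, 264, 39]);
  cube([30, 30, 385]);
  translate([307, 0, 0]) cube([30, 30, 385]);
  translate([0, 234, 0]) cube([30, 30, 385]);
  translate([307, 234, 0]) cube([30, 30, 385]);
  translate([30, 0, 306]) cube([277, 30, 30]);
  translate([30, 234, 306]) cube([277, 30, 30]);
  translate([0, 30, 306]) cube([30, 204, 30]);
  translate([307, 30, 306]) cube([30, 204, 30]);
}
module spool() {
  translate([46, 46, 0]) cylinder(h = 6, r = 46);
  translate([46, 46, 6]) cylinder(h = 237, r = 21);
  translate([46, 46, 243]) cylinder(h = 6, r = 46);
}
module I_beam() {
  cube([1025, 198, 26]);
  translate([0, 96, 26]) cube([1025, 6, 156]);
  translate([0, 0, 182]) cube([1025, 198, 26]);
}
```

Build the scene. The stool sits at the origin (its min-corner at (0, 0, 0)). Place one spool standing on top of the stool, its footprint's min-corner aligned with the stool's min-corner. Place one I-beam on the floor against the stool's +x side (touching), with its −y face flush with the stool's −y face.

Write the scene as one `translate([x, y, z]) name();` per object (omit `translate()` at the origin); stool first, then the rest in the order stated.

stool();
translate([0, 0, 424]) spool();
translate([337, 0, 0]) I_beam();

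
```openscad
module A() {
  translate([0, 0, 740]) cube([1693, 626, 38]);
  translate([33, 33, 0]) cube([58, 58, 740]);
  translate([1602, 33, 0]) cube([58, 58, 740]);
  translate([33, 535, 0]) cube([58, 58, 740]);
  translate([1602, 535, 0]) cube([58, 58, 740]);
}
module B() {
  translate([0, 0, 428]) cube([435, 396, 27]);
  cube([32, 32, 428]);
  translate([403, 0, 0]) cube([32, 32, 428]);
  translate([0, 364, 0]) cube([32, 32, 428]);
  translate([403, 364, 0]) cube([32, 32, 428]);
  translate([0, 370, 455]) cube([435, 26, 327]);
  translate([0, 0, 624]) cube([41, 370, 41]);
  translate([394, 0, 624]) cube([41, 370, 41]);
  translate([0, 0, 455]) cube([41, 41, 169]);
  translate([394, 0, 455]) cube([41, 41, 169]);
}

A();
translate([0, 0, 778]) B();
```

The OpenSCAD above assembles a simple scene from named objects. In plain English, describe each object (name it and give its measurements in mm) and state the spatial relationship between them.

A is a rectangular dining table. The top is 1693×626×38 mm with its upper surface at z = 778 mm. It stands on four 58×58 mm square legs, each inset 33 mm from the nearest pair of top edges, running from the floor to the underside of the top.

B is a chair: 435×396 mm seat, 27 mm thick, top at z = 455 mm, on four 32 mm square corner legs flush with the seat edges. A 26 mm thick backrest slab spans the full seat width, extending 327 mm above the seat top, its back face flush with the seat's +y edge. Two armrests of 41×41 mm section run along each side from the seat's front edge to the front of the backrest, top faces 210 mm above the seat top and outer faces flush with the seat's x-edges; a 41×41 mm post under the front of each armrest stands on the seat at the front corner.

The chair is on top of the table.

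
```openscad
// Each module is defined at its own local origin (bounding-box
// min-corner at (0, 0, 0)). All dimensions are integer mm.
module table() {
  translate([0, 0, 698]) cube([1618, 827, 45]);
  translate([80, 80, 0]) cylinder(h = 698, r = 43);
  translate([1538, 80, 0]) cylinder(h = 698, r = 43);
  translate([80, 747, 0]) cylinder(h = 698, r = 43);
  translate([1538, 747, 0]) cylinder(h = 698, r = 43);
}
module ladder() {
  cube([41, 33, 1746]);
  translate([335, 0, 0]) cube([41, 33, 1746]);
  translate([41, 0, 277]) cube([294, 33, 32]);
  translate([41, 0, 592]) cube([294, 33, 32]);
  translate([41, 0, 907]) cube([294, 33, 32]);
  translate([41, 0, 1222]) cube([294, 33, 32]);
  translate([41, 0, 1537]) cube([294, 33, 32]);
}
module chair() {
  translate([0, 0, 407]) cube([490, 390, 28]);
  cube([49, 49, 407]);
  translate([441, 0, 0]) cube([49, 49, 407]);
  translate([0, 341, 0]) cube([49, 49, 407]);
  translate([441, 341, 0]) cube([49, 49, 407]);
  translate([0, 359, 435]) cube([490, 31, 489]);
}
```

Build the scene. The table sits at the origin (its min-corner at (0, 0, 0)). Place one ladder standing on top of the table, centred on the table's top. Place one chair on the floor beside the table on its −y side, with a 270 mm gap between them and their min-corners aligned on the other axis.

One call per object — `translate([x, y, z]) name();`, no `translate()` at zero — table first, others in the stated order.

table();
translate([621, 397, 743]) ladder();
translate([0, -660, 0]) chair();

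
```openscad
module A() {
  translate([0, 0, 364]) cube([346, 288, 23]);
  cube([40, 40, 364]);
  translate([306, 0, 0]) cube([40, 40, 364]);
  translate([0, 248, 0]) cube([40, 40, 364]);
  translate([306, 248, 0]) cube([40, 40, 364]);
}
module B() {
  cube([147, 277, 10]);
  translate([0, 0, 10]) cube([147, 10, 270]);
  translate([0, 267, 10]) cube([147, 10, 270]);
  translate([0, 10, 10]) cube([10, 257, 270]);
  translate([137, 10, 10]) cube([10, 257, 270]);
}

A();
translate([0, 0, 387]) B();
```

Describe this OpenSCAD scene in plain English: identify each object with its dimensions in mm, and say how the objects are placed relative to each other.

A is a four-legged stool. The seat is 346×288 mm, 23 mm thick, top at z = 387 mm. It stands on four square legs, each 40×40 mm in cross-section, from z = 0 to the seat underside, each flush with a corner of the seat.

B is an open storage box with external size 147×277×280 mm and wall thickness 10 mm (the base is also 10 mm thick). The base covers the whole footprint; the four walls stand on the base, with the y-facing walls full-width and the x-facing walls fitting between their inner faces.

The open box is on top of the stool.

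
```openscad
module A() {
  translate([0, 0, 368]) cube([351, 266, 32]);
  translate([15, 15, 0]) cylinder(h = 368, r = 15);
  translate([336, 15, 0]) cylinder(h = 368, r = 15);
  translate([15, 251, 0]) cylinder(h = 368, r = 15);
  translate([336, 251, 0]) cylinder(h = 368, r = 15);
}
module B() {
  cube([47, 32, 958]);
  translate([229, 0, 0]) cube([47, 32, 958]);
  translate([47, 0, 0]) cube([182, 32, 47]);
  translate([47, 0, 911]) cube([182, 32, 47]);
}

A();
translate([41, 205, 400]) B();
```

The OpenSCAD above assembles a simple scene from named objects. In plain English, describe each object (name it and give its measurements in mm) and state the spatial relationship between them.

A is a simple wooden stool: a rectangular seat 351 mm (x) by 266 mm (y), 32 mm thick, top face at z = 400 mm, on four round legs, each 30 mm in diameter. The legs rest on z = 0, each leg's axis is inset half a diameter from the nearest pair of seat edges (so the leg's bounding box is flush with the corner).

B is a rectangular picture frame lying in the x–z plane (depth along y). The opening is 182 mm wide (x) by 864 mm tall (z), surrounded by a border 47 mm wide on all four sides. The frame is 32 mm deep and is made of two full-height vertical stiles with two horizontal rails fitted between them.

The picture frame is on top of the stool.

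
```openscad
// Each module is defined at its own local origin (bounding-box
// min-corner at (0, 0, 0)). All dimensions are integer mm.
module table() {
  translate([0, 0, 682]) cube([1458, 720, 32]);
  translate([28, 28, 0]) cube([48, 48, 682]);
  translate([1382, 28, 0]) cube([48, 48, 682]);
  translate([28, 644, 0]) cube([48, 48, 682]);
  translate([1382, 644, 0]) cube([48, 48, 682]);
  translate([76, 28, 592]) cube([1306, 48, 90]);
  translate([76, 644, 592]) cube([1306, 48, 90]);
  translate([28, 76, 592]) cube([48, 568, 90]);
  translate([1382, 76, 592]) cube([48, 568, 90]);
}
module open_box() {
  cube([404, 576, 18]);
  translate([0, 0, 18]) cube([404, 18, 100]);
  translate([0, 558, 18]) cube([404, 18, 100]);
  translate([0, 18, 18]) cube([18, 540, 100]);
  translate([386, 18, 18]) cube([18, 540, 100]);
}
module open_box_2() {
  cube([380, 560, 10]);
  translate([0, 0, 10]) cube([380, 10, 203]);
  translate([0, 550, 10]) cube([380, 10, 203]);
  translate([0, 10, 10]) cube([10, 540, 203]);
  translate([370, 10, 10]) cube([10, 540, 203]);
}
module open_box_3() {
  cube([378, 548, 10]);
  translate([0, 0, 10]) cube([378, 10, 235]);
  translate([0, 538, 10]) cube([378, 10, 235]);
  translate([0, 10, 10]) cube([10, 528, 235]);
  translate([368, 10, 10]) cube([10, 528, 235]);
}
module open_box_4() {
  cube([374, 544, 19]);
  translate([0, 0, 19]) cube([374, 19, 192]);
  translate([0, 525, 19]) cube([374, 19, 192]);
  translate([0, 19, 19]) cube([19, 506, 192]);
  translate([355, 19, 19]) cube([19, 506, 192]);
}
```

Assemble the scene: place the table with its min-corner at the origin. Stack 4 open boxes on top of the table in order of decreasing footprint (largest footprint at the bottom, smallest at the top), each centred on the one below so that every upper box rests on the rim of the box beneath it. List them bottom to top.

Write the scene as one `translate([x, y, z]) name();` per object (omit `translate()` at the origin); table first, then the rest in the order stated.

table();
translate([527, 72, 714]) open_box();
translate([539, 80, 832]) open_box_2();
translate([540, 86, 1045]) open_box_3();
translate([542, 88, 1290]) open_box_4();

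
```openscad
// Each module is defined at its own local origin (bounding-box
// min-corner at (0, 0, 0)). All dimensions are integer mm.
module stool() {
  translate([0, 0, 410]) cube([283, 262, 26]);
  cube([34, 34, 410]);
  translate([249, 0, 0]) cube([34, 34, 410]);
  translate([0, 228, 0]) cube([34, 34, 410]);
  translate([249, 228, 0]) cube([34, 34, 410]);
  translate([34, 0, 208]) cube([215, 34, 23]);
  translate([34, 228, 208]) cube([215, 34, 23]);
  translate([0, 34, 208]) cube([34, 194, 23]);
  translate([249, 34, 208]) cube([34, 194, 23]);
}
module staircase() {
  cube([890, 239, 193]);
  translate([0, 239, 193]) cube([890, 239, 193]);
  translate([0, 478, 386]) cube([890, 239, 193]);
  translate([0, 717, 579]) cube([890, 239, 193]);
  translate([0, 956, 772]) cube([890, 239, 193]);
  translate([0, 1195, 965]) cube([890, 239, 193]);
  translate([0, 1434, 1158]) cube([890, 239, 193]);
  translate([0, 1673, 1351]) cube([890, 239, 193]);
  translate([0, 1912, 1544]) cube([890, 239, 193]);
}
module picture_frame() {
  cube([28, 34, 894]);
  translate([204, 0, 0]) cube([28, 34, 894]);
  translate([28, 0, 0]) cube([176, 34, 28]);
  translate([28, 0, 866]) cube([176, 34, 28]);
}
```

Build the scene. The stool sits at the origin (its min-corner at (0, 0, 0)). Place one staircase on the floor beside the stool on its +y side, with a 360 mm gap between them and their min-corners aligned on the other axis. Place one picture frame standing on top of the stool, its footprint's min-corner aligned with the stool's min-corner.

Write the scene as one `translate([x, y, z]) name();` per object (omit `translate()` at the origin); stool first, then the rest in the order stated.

stool();
translate([0, 622, 0]) staircase();
translate([0, 0, 436]) picture_frame();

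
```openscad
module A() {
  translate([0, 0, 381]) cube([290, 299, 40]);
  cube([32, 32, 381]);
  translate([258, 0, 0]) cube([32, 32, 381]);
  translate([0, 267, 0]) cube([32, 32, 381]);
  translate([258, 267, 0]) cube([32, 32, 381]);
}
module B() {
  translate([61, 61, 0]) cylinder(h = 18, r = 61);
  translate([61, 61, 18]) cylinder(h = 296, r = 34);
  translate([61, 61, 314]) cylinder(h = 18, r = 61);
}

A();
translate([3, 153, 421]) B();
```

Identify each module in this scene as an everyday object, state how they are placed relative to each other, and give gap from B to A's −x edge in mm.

A is a stool. B is a spool. The spool is on top of the stool. The gap from the spool to the stool's −x edge is 3 mm.

The spool's min-x is at 3; the stool's min-x is 0; gap = 3 mm.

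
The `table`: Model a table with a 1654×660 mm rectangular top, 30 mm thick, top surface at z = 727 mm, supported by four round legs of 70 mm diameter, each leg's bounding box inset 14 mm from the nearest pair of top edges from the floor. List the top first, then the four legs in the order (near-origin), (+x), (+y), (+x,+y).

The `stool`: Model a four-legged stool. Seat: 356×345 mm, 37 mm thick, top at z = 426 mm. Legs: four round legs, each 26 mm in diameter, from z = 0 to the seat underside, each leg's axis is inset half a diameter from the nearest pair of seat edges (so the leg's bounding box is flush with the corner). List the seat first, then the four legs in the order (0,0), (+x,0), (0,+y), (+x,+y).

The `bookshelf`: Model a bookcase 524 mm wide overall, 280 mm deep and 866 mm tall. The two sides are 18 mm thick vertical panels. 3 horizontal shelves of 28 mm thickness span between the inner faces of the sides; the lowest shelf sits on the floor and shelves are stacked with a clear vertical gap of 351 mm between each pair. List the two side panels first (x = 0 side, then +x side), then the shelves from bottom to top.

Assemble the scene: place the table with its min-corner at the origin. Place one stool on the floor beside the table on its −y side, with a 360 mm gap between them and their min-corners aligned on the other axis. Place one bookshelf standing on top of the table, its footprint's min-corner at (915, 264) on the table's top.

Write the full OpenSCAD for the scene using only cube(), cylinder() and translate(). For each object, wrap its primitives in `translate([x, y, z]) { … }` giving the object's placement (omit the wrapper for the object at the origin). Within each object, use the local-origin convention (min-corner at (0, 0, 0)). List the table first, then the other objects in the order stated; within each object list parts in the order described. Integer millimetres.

translate([0, 0, 697]) cube([1654, 660, 30]);
translate([49, 49, 0]) cylinder(h = 697, r = 35);
translate([1605, 49, 0]) cylinder(h = 697, r = 35);
translate([49, 611, 0]) cylinder(h = 697, r = 35);
translate([1605, 611, 0]) cylinder(h = 697, r = 35);
translate([0, -705, 0]) {
  translate([0, 0, 389]) cube([356, 345, 37]);
  translate([13, 13, 0]) cylinder(h = 389, r = 13);
  translate([343, 13, 0]) cylinder(h = 389, r = 13);
  translate([13, 332, 0]) cylinder(h = 389, r = 13);
  translate([343, 332, 0]) cylinder(h = 389, r = 13);
}
translate([915, 264, 727]) {
  cube([18, 280, 866]);
  translate([506, 0, 0]) cube([18, 280, 866]);
  translate([18, 0, 0]) cube([488, 280, 28]);
  translate([18, 0, 379]) cube([488, 280, 28]);
  translate([18, 0, 758]) cube([488, 280, 28]);
}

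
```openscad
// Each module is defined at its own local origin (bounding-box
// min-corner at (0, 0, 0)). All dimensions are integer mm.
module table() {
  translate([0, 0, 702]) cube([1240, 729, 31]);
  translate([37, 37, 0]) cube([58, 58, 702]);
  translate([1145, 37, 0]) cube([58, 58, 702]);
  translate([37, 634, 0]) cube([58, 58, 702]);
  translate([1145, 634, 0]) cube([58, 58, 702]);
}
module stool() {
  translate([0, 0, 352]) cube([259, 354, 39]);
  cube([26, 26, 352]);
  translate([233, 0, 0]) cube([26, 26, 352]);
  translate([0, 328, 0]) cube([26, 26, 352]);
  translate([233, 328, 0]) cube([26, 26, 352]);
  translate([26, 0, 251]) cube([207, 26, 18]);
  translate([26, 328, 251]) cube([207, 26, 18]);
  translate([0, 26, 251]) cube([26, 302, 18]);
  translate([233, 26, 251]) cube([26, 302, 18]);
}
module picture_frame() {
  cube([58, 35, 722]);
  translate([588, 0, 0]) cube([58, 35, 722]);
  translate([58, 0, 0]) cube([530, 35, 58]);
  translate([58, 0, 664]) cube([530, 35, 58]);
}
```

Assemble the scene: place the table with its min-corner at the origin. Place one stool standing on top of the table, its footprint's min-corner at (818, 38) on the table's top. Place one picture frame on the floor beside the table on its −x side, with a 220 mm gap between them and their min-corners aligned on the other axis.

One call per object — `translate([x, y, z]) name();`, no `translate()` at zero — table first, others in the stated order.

table();
translate([818, 38, 733]) stool();
translate([-866, 0, 0]) picture_frame();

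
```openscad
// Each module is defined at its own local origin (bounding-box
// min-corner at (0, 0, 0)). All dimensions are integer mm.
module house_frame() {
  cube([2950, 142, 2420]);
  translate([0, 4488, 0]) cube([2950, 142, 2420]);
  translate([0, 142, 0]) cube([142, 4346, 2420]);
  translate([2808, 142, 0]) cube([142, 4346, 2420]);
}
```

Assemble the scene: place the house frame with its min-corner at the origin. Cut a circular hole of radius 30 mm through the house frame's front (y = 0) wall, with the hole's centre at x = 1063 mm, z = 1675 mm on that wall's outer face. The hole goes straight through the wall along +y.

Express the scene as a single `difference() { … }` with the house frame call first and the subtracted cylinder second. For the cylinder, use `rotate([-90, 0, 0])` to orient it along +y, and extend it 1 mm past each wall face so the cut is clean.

difference() {
  house_frame();
  translate([1063, -1, 1675]) rotate([-90, 0, 0]) cylinder(h = 144, r = 30);
}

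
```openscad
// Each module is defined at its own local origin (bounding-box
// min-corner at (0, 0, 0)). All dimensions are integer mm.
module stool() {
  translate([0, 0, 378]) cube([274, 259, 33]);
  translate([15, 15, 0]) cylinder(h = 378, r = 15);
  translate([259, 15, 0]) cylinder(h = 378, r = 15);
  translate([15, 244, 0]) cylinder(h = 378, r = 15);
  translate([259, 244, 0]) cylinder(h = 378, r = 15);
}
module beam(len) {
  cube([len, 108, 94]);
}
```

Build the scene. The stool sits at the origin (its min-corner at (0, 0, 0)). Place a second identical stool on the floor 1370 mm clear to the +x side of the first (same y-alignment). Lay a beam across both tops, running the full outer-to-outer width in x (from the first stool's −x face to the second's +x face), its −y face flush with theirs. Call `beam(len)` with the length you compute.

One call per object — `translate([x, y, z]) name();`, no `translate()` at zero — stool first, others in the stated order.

stool();
translate([1644, 0, 0]) stool();
translate([0, 0, 411]) beam(1918);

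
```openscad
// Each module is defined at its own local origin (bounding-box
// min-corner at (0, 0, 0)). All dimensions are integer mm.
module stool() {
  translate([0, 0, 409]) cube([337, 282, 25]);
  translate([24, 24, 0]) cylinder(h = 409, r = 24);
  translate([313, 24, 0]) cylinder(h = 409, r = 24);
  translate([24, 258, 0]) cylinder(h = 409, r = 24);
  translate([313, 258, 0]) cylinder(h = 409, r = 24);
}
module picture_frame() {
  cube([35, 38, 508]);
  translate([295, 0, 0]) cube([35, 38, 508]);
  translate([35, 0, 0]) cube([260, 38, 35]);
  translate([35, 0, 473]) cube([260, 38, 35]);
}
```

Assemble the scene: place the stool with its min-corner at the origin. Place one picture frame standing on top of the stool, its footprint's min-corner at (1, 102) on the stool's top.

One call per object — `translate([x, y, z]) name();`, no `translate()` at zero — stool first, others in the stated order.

stool();
translate([1, 102, 434]) picture_frame();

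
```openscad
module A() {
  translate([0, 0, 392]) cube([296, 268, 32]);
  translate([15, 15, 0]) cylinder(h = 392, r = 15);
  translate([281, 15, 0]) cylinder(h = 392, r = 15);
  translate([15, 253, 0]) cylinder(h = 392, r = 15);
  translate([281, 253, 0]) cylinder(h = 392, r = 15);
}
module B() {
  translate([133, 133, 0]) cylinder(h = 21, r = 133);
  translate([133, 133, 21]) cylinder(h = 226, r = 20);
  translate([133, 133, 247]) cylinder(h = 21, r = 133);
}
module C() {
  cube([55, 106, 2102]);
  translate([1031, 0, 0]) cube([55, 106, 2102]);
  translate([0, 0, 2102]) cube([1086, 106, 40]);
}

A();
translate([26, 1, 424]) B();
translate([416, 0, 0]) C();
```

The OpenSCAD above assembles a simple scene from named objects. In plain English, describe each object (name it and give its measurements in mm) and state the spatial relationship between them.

A is a four-legged stool. The seat is a 296×268×32 mm slab whose top surface is at z = 424 mm; four round legs, each 30 mm in diameter, run from the floor (z = 0) to the underside of the seat, each leg's axis is inset half a diameter from the nearest pair of seat edges (so the leg's bounding box is flush with the corner).

B is a spool: two coaxial disc flanges of radius 133 mm and thickness 21 mm, joined by a core cylinder of radius 20 mm and height 226 mm. The lower flange rests on z = 0 and the three cylinders share a vertical axis.

C is a rectangular door frame: two vertical jambs of 55×106 mm section, 2102 mm tall, with a clear opening 976 mm wide between their inner faces. A header 40 mm tall and 106 mm deep lies on top of the jambs and spans the full outside width.

The spool is on top of the stool. The door frame is on the floor beside the stool on its +x side.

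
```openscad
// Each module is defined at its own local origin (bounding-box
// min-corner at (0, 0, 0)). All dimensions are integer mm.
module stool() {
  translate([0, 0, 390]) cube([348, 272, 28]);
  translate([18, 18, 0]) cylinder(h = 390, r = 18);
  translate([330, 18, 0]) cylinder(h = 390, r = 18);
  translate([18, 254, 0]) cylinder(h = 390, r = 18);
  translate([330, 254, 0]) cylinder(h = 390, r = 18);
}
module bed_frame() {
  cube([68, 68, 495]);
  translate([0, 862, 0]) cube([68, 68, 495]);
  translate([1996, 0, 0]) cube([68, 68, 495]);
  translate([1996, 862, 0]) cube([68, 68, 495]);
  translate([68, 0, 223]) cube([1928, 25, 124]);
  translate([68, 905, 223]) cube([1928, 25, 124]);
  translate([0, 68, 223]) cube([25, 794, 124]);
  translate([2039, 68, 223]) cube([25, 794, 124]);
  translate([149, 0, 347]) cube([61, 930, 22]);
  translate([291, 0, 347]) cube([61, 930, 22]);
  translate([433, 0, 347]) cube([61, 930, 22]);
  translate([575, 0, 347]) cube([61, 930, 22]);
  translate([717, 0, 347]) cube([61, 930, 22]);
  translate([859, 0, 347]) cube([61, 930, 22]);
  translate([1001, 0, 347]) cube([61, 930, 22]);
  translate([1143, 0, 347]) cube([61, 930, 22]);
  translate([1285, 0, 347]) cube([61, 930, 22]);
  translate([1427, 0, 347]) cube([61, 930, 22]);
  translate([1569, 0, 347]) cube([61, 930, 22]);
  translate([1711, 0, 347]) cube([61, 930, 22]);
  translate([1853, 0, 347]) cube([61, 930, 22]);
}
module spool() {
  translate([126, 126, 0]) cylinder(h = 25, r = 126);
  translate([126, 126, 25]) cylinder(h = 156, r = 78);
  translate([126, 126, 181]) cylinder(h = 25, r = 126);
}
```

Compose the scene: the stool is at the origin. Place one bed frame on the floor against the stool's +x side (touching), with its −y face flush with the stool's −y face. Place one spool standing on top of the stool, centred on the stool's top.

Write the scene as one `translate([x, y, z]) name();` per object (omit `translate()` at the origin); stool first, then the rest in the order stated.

stool();
translate([348, 0, 0]) bed_frame();
translate([48, 10, 418]) spool();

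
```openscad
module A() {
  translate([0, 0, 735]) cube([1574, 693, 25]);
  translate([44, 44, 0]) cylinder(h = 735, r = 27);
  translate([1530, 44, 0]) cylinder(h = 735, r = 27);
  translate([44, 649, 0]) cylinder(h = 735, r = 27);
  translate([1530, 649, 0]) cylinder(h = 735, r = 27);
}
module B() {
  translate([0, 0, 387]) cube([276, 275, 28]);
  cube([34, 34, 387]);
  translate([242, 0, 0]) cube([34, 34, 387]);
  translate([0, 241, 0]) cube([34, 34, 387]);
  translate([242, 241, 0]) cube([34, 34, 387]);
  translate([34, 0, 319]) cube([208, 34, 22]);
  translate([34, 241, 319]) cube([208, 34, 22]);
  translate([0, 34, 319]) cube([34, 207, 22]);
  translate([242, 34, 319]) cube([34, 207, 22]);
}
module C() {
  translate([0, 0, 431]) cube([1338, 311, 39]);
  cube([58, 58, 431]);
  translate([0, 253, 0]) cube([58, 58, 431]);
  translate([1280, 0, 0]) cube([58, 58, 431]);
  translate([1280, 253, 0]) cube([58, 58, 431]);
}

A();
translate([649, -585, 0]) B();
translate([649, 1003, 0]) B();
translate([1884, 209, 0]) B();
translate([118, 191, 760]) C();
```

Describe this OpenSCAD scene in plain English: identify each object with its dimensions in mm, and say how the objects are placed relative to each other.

A is a table: top 1574 mm (x) × 693 mm (y), 25 mm thick, upper face at z = 760 mm, on four round legs of 54 mm diameter, each leg's bounding box inset 17 mm from the nearest pair of top edges, running from z = 0 to the bottom of the top.

B is a four-legged stool. The seat is 276×275 mm, 28 mm thick, top at z = 415 mm. It stands on four square legs, each 34×34 mm in cross-section, from z = 0 to the seat underside, each flush with a corner of the seat. Four stretchers, 34 mm wide and 22 mm tall, connect adjacent legs with their undersides at z = 319 mm, each running between the inner faces of the legs it joins and aligned with the legs' outer faces on the other axis.

C is a long wooden bench with a 1338 mm (x) × 311 mm (y) seat, 39 mm thick, its top surface 470 mm above the floor. Four 58 mm square legs at the seat corners, flush with the edges, run from z = 0 to the seat underside.

Three stools sit around the table at the −y, +y, +x sides. The bench is on top of the table, centred.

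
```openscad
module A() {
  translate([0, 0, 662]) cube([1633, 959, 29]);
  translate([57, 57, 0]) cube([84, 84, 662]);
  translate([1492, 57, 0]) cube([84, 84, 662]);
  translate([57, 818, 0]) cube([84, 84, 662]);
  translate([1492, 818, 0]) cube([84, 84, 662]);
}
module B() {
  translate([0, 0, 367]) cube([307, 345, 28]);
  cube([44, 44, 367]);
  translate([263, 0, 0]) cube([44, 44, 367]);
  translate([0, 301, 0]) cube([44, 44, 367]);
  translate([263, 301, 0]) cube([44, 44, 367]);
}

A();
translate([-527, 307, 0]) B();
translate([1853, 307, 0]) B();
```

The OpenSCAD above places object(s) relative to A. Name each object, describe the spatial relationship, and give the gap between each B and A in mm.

A is a table. B is a stool. Two stools sit around the table at the −x, +x sides. The gap between each stool and the table is 220 mm.

Each stool's nearest face is 220 mm from the table's bounding box.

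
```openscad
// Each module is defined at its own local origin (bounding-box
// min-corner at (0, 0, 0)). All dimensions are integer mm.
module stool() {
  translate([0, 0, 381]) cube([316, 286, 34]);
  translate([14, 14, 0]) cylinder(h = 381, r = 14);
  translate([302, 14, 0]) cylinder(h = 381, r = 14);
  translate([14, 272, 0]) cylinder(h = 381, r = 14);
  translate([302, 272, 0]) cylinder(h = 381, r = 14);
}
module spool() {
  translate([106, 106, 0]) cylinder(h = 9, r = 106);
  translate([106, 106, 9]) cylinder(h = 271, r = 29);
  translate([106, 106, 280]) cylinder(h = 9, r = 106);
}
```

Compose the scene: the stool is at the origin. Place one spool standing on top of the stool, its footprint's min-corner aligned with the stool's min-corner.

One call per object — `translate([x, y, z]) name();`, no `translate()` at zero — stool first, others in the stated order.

stool();
translate([0, 0, 415]) spool();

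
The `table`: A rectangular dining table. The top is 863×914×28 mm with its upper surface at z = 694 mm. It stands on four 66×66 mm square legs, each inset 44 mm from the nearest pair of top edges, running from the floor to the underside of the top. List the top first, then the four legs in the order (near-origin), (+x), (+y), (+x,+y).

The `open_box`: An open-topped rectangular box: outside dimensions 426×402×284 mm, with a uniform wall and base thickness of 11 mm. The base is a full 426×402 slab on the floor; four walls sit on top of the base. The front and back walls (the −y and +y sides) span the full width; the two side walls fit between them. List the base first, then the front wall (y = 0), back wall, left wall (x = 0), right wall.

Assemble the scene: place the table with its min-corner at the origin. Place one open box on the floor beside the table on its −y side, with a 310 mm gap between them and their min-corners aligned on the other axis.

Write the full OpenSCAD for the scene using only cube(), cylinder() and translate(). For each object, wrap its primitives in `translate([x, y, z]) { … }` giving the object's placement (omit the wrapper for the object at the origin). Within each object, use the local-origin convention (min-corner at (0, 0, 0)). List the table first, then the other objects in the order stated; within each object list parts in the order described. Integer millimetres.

translate([0, 0, 666]) cube([863, 914, 28]);
translate([44, 44, 0]) cube([66, 66, 666]);
translate([753, 44, 0]) cube([66, 66, 666]);
translate([44, 804, 0]) cube([66, 66, 666]);
translate([753, 804, 0]) cube([66, 66, 666]);
translate([0, -712, 0]) {
  cube([426, 402, 11]);
  translate([0, 0, 11]) cube([426, 11, 273]);
  translate([0, 391, 11]) cube([426, 11, 273]);
  translate([0, 11, 11]) cube([11, 380, 273]);
  translate([415, 11, 11]) cube([11, 380, 273]);
}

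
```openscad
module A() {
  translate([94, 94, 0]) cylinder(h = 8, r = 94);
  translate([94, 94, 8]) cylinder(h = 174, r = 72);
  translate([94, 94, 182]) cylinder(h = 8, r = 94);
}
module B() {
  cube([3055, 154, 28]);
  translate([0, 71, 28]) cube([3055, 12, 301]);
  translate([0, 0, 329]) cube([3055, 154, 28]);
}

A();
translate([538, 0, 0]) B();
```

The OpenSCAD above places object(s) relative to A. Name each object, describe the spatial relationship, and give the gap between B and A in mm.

The I-beam's nearest face is 350 mm from the spool's +x face.

A is a spool. B is an I-beam. The I-beam is on the floor beside the spool on its +x side. The gap between the I-beam and the spool is 350 mm.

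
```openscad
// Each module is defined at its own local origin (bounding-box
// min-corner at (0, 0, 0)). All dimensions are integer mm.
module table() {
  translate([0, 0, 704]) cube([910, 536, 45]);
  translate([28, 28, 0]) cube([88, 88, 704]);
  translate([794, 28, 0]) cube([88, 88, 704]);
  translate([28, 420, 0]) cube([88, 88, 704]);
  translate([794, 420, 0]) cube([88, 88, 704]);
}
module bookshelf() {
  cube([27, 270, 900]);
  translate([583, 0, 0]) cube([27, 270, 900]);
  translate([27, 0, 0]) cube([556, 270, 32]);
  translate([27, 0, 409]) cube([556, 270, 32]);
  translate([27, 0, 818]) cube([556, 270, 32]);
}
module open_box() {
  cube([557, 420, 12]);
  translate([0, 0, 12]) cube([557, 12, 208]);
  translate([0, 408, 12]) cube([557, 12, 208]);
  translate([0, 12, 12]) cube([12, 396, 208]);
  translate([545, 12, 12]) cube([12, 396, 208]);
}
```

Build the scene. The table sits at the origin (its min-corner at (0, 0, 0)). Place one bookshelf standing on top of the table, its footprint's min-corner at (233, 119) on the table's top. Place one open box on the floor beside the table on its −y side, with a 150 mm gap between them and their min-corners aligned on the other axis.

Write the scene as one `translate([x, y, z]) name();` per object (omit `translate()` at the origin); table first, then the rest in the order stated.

table();
translate([233, 119, 749]) bookshelf();
translate([0, -570, 0]) open_box();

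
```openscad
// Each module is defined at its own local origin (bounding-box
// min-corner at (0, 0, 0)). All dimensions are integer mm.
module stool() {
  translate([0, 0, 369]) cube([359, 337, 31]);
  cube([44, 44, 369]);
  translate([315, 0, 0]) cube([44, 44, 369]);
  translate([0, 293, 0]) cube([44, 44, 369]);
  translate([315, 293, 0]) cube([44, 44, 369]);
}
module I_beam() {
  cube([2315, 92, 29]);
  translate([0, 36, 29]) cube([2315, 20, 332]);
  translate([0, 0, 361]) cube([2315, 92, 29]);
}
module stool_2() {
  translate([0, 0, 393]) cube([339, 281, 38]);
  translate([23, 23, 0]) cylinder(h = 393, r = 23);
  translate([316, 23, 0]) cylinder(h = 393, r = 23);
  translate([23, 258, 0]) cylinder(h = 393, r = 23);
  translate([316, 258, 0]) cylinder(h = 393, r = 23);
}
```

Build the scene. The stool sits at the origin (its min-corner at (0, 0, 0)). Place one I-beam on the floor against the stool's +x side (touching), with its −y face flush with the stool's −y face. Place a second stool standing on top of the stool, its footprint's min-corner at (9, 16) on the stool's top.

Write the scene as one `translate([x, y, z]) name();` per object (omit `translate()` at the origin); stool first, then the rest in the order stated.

stool();
translate([359, 0, 0]) I_beam();
translate([9, 16, 400]) stool_2();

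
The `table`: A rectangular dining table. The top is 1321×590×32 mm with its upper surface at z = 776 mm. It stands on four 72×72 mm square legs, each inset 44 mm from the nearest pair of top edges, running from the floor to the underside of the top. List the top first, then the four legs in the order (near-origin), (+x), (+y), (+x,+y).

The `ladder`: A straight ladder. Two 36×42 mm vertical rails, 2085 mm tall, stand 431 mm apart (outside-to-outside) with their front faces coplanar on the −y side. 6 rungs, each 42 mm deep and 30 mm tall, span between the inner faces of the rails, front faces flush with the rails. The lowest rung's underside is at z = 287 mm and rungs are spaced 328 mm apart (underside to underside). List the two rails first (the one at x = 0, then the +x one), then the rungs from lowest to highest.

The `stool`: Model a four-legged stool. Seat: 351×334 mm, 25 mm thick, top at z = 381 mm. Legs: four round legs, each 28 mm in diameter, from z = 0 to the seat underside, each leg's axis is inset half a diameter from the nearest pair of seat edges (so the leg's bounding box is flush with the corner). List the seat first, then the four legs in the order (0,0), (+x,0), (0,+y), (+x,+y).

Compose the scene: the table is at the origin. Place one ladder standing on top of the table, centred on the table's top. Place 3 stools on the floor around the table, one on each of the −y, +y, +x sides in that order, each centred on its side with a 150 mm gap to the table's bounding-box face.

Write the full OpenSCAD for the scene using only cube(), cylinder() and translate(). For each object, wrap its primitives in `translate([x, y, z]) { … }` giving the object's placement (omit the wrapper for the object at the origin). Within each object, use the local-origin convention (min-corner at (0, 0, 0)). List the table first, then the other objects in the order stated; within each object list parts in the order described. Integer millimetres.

translate([0, 0, 744]) cube([1321, 590, 32]);
translate([44, 44, 0]) cube([72, 72, 744]);
translate([1205, 44, 0]) cube([72, 72, 744]);
translate([44, 474, 0]) cube([72, 72, 744]);
translate([1205, 474, 0]) cube([72, 72, 744]);
translate([445, 274, 776]) {
  cube([36, 42, 2085]);
  translate([395, 0, 0]) cube([36, 42, 2085]);
  translate([36, 0, 287]) cube([359, 42, 30]);
  translate([36, 0, 615]) cube([359, 42, 30]);
  translate([36, 0, 943]) cube([359, 42, 30]);
  translate([36, 0, 1271]) cube([359, 42, 30]);
  translate([36, 0, 1599]) cube([359, 42, 30]);
  translate([36, 0, 1927]) cube([359, 42, 30]);
}
translate([485, -484, 0]) {
  translate([0, 0, 356]) cube([351, 334, 25]);
  translate([14, 14, 0]) cylinder(h = 356, r = 14);
  translate([337, 14, 0]) cylinder(h = 356, r = 14);
  translate([14, 320, 0]) cylinder(h = 356, r = 14);
  translate([337, 320, 0]) cylinder(h = 356, r = 14);
}
translate([485, 740, 0]) {
  translate([0, 0, 356]) cube([351, 334, 25]);
  translate([14, 14, 0]) cylinder(h = 356, r = 14);
  translate([337, 14, 0]) cylinder(h = 356, r = 14);
  translate([14, 320, 0]) cylinder(h = 356, r = 14);
  translate([337, 320, 0]) cylinder(h = 356, r = 14);
}
translate([1471, 128, 0]) {
  translate([0, 0, 356]) cube([351, 334, 25]);
  translate([14, 14, 0]) cylinder(h = 356, r = 14);
  translate([337, 14, 0]) cylinder(h = 356, r = 14);
  translate([14, 320, 0]) cylinder(h = 356, r = 14);
  translate([337, 320, 0]) cylinder(h = 356, r = 14);
}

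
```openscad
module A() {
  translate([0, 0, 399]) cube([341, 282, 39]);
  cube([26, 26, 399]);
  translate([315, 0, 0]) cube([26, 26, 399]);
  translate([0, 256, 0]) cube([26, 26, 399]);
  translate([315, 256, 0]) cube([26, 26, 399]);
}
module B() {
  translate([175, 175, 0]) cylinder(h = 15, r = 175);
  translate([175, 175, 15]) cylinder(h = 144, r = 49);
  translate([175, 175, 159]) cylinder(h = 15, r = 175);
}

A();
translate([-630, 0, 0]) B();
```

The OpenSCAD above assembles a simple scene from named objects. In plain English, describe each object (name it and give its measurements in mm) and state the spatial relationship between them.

A is a simple wooden stool: a rectangular seat 341 mm (x) by 282 mm (y), 39 mm thick, top face at z = 438 mm, on four square legs, each 26×26 mm in cross-section. The legs rest on z = 0, each flush with a corner of the seat.

B is a spool: two coaxial disc flanges of radius 175 mm and thickness 15 mm, joined by a core cylinder of radius 49 mm and height 144 mm. The lower flange rests on z = 0 and the three cylinders share a vertical axis.

The spool is on the floor beside the stool on its −x side.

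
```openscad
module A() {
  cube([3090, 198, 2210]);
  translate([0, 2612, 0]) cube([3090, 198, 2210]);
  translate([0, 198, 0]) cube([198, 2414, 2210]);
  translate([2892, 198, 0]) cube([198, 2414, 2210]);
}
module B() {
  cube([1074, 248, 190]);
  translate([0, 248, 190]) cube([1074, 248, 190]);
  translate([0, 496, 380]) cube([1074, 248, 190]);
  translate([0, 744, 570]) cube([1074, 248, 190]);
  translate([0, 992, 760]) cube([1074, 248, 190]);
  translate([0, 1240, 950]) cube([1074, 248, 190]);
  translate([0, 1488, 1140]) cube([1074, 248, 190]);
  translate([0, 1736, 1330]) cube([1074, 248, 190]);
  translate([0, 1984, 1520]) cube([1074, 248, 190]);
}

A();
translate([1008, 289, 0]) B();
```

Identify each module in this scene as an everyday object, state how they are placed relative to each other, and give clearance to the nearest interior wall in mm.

Clearances: x = 810, y = 91; minimum 91 mm.

A is a house frame. B is a staircase. The staircase sits inside the house frame, centred. The clearance to the nearest interior wall is 91 mm.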